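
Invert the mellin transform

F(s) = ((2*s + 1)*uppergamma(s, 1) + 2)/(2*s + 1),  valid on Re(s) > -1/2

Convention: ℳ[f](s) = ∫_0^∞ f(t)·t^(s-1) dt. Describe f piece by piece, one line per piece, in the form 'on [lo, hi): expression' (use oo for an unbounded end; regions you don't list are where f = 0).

on [0, 1): sqrt(t)
on [1, oo): exp(-t)

f breaks at 1 into 2 integrals to sum
the [0, 1) slice contributes ∫ sqrt(t)·t^(s-1) dt
on [1, ∞): add ∫ exp(-t)·t^(s-1) dt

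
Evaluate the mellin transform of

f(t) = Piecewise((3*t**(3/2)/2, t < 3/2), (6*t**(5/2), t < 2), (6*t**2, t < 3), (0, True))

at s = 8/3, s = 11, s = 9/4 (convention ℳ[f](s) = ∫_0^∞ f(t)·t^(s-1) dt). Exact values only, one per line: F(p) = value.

F(8/3) = -144*2**(2/3)/7 - 86751*2**(5/6)*3**(1/6)/24800 + 1152*2**(1/6)/31 + 729*3**(2/3)/7
F(11) = -7263027*sqrt(6)/204800 + 32768*sqrt(2)/9 + 9516786/13
F(9/4) = -384*2**(1/4)/17 - 1917*2**(1/4)*3**(3/4)/760 + 384*2**(3/4)/19 + 1944*3**(1/4)/17

treat the 3 regions marked off by 3/2, 2 separately and sum
on [0, 3/2): add ∫ 3*t**(3/2)/2·t^(s-1) dt
segment 3/2 to 2 holds 6*t**(5/2); add its integral
segment 2 to 3 holds 6*t**2; add its integral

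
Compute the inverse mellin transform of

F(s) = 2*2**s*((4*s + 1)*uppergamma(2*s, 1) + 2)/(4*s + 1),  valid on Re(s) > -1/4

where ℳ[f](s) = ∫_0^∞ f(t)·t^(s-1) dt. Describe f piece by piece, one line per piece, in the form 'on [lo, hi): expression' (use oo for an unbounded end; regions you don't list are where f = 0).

back out the common scale on t: t**(1/4) on [0, 1); exp(-sqrt(t)) on [1, ∞)
invert the power substitution to get sqrt(t) on [0, 1); exp(-t) on [1, ∞)
split f at 2: ℳ[f](s) collects 2 kernel integrals
piece [0, 2): integrate 2**(3/4)*t**(1/4)/2 against the kernel
for t in [2, ∞): the term is ∫ exp(-sqrt(2)*sqrt(t)/2)·t^(s-1)

on [0, 2): 2**(3/4)*t**(1/4)/2
on [2, oo): exp(-sqrt(2)*sqrt(t)/2)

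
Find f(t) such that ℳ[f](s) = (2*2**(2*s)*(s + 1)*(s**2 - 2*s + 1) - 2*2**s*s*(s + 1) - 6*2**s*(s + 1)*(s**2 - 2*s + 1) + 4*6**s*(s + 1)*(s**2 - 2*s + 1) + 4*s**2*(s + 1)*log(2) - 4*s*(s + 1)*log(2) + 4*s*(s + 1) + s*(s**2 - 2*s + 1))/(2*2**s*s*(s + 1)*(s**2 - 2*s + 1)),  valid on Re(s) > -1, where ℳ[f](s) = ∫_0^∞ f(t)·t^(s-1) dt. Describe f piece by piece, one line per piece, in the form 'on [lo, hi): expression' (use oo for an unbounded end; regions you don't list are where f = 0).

along the cuts 1/2, 1, 2, ℳ[f](s) splits into 4 integrals
on [0, 1/2) integrate f = t against the kernel
∫ log(t)/t·t^(s-1) over [1/2, 1)
on [1, 2): add ∫ 3·t^(s-1) dt
between 2 and 3 the integrand is 2·t^(s-1)

on [0, 1/2): t
on [1/2, 1): log(t)/t
on [1, 2): 3
on [2, 3): 2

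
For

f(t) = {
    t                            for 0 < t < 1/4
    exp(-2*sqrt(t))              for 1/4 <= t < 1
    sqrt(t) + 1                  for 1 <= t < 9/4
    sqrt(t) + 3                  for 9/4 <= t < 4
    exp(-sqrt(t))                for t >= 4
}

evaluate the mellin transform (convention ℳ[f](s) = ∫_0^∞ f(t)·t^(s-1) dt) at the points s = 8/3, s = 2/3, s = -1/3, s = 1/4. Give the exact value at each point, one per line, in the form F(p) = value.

the power substitution comes off first: t**2 on [0, 1/2); exp(-2*t) on [1/2, 1); t + 1 on [1, 3/2); …
the 5 pieces separated at 1/4, 1, 9/4, 4 each add one integral
between 0 and 1/4 the integrand is t·t^(s-1)
segment 1/4 to 1 holds exp(-2*sqrt(t)); add its integral
on [1, 9/4): add ∫ (sqrt(t) + 1)·t^(s-1) dt
on [9/4, 4) integrate f = (sqrt(t) + 3) against the kernel
between 4 and ∞ the integrand is exp(-sqrt(t))·t^(s-1)

F(8/3) = 2**(2/3)*(-152361*3**(1/3) - 1672*uppergamma(16/3, 2) - 18480*2**(1/3) + 57 + 1672*uppergamma(16/3, 1) + 1503744*2**(2/3) + 53504*2**(1/3)*uppergamma(16/3, 2))/53504
F(2/3) = 2**(2/3)*(-1260*3**(1/3) - 660*2**(1/3) - 280*uppergamma(4/3, 2) + 21 + 280*uppergamma(4/3, 1) + 560*2**(1/3)*uppergamma(4/3, 2) + 3480*2**(2/3))/560
F(-1/3) = 2**(2/3)*(-12*2**(1/3) - 16*uppergamma(-2/3, 2) + 8*2**(1/3)*uppergamma(-2/3, 2) + 16*uppergamma(-2/3, 1) + 3 + 6*2**(2/3) + 16*3**(1/3))/8
F(1/4) = -4*sqrt(6) - 16/3 - sqrt(2)*sqrt(pi)*erfc(sqrt(2)) + 2*sqrt(pi)*erfc(sqrt(2)) + sqrt(2)*sqrt(pi)*erfc(1) + 443*sqrt(2)/30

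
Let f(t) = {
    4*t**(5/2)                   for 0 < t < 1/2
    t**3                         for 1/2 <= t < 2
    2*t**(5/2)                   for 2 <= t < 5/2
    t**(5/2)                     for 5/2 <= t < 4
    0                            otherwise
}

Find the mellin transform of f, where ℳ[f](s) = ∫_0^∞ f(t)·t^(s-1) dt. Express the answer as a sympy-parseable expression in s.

f breaks at 1/2, 2, 5/2 into 4 integrals to sum
the [0, 1/2) slice contributes ∫ 4*t**(5/2)·t^(s-1) dt
[1/2, 2) adds the kernel integral of t**3
on [2, 5/2): add ∫ 2*t**(5/2)·t^(s-1) dt
[5/2, 4) adds the kernel integral of t**(5/2)

(2**(3/2 - s)*5**(s + 5/2)*(s + 3) + 2**(7/2 - s)*(s + 3) + 2**(s + 6)*(2*s + 5) + 2**(s + 15/2)*(-s - 3) + 2**(2*s + 9)*(s + 3) + (-2*s - 5)/2**s)/(8*(s + 3)*(2*s + 5))
  Re(s) > -5/2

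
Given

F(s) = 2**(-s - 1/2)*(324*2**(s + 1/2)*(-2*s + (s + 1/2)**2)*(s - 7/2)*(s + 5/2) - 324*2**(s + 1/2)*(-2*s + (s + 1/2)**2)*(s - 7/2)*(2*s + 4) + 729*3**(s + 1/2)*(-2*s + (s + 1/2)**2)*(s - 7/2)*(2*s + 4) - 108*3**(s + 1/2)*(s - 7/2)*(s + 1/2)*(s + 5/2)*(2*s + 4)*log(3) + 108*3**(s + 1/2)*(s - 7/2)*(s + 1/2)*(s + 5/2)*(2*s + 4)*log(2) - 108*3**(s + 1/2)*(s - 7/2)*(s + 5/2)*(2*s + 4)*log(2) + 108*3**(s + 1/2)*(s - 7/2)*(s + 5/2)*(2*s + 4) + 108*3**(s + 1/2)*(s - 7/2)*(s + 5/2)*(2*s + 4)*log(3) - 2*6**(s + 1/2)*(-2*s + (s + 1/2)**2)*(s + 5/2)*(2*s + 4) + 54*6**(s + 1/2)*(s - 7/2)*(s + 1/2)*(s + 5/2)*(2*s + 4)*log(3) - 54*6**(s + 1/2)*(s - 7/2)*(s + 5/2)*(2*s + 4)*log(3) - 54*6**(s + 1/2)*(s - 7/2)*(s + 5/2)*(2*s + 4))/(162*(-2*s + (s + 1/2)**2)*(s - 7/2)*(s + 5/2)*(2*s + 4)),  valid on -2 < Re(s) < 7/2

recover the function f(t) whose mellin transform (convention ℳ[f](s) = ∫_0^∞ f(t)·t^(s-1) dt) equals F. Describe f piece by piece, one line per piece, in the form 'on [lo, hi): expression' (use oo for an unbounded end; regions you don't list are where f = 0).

reversing the shared t-power: t**(3/2) on [0, 1); 2*t**2 on [1, 3/2); log(t)/t on [3/2, 3); …
decompose at 1, 3/2, 3; ℳ[f](s) sums the 4 pieces' integrals
on [0, 1) integrate f = t**2 against the kernel
on [1, 3/2): add ∫ 2*t**(5/2)·t^(s-1) dt
piece [3/2, 3): integrate log(t)/sqrt(t) against the kernel
segment 3 to ∞ holds t**(-7/2); add its integral

on [0, 1): t**2
on [1, 3/2): 2*t**(5/2)
on [3/2, 3): log(t)/sqrt(t)
on [3, oo): t**(-7/2)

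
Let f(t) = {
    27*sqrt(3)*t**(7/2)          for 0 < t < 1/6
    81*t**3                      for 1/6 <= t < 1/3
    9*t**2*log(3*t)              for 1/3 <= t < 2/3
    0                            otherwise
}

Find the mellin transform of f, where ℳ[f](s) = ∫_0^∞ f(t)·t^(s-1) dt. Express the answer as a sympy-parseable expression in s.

(32*2**(2*s)*(s + 2)*(s + 3)*(2*s + 7)*log(2) - 32*2**(2*s)*(s + 3)*(2*s + 7) + 24*2**s*(s + 2)**2*(2*s + 7) + 8*2**s*(s + 3)*(2*s + 7) + sqrt(2)*(s + 2)**2*(s + 3) - 3*(s + 2)**2*(2*s + 7))/(8*6**s*(s + 2)**2*(s + 3)*(2*s + 7))
  Re(s) > -7/2

remove the common scale on t first: 8*sqrt(2)*t**(7/2) on [0, 1/4); 24*t**3 on [1/4, 1/2); 4*t**2*log(2*t) on [1/2, 1)
peel off the common scale on t: t**(7/2) on [0, 1/2); 3*t**3 on [1/2, 1); t**2*log(t) on [1, 2)
undo the shared t-power: t**(3/2) on [0, 1/2); 3*t on [1/2, 1); log(t) on [1, 2)
slice at 1/6, 1/3, transform all 3 pieces, and sum them
segment [0, 1/6) carries 27*sqrt(3)*t**(7/2); integrate it
[1/6, 1/3) adds the kernel integral of 81*t**3
on [1/3, 2/3) integrate f = 9*t**2*log(3*t) against the kernel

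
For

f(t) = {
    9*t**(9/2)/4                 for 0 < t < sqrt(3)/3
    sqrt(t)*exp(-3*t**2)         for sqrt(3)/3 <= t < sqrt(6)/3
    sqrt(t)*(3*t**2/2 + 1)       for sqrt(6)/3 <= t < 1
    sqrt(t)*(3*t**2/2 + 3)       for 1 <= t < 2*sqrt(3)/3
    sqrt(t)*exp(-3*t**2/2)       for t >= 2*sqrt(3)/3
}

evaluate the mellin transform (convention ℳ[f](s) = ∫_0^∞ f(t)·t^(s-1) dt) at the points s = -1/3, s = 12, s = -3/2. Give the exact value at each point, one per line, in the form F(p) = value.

the shared t-power comes off first: 9*t**4/4 on [0, sqrt(3)/3); exp(-3*t**2) on [sqrt(3)/3, sqrt(6)/3); 3*t**2/2 + 1 on [sqrt(6)/3, 1); …
the power substitution comes off first: 9*t**2/4 on [0, 1/3); exp(-3*t) on [1/3, 2/3); 3*t/2 + 1 on [2/3, 1); …
undo the common scale on t: t**2 on [0, 1/2); exp(-2*t) on [1/2, 1); t + 1 on [1, 3/2); …
f breaks at sqrt(3)/3, sqrt(6)/3, 1, 2*sqrt(3)/3 into 5 integrals to sum
the [0, sqrt(3)/3) slice contributes ∫ 9*t**(9/2)/4·t^(s-1) dt
segment [sqrt(3)/3, sqrt(6)/3) carries sqrt(t)*exp(-3*t**2); integrate it
over [sqrt(6)/3, 1), the kernel integral of sqrt(t)*(3*t**2/2 + 1) enters the sum
over [1, 2*sqrt(3)/3), the kernel integral of sqrt(t)*(3*t**2/2 + 3) enters the sum
for t in [2*sqrt(3)/3, ∞): the term is ∫ sqrt(t)*exp(-3*t**2/2)·t^(s-1)

F(-1/3) = 3**(11/12)*(-7800*3**(1/12) - 4200*2**(1/12) - 325*uppergamma(1/12, 2) + 325*2**(1/12)*uppergamma(1/12, 2) + 39 + 325*uppergamma(1/12, 1) + 12300*2**(1/6))/1950
F(12) = 3**(3/4)*(-5581224*3**(1/4) - 23925*uppergamma(25/4, 2) - 456192*2**(1/4) + 725 + 23925*uppergamma(25/4, 1) + 74072064*sqrt(2) + 1531200*2**(1/4)*uppergamma(25/4, 2))/104647950
F(-3/2) = sqrt(3)*(3*sqrt(2)*(-2 - 2*sqrt(pi)*exp(2)*erfc(sqrt(2)) + sqrt(2)) + 12*E + (-5 - 12*sqrt(pi)*erfc(1) + 12*sqrt(pi)*erfc(sqrt(2)) + 8*sqrt(3))*exp(2))*exp(-2)/12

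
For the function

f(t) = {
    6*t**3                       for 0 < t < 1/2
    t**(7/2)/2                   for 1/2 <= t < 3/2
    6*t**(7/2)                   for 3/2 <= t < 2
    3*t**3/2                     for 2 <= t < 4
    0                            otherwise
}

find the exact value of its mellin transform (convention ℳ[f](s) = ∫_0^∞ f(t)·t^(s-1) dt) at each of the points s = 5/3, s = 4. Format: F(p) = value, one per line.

cuts at 1/2, 3/2, 2: linearity sums the 4 kernel integrals
∫ 6*t**3·t^(s-1) over [0, 1/2)
for t in [1/2, 3/2): the term is ∫ t**(7/2)/2·t^(s-1)
for t in [3/2, 2): the term is ∫ 6*t**(7/2)·t^(s-1)
on [2, 4): add ∫ 3*t**3/2·t^(s-1) dt

F(5/3) = -8019*2**(5/6)*3**(1/6)/1984 - 36*2**(2/3)/7 - 3*2**(5/6)/1984 + 1152*2**(1/6)/31 + 36873*2**(1/3)/224
F(4) = -8019*sqrt(6)/1280 + 78643*sqrt(2)/768 + 1560579/448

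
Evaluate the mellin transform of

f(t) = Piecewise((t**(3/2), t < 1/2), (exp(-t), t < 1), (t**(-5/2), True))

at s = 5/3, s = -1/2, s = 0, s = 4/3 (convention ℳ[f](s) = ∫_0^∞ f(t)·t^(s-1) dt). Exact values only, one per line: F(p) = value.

decompose at 1/2, 1; ℳ[f](s) sums the 3 pieces' integrals
piece [0, 1/2): integrate t**(3/2) against the kernel
segment 1/2 to 1 holds exp(-t); add its integral
between 1 and ∞ the integrand is t**(-5/2)·t^(s-1)

F(5/3) = -uppergamma(5/3, 1) + 3*2**(5/6)/152 + uppergamma(5/3, 1/2) + 6/5
F(-1/2) = -2*sqrt(pi)*erfc(sqrt(2)/2) - 2*exp(-1) + 2*sqrt(pi)*erfc(1) + 5/6 + 2*sqrt(2)*exp(-1/2)
F(0) = Ei(-1) + sqrt(2)/6 + 2/5 - Ei(-1/2)
F(4/3) = -uppergamma(4/3, 1) + 3*2**(1/6)/68 + uppergamma(4/3, 1/2) + 6/7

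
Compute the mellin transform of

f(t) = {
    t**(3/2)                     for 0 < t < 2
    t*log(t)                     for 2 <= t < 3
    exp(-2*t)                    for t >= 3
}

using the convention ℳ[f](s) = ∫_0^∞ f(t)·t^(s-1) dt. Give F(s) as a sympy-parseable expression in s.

(-12**s*s*(2*s + 3)*log(4) - 12**s*(2*s + 3)*log(4) + 12**s*(4*s + 6) + 12**s*sqrt(2)*(4*s**2 + 8*s + 4) + 3*18**s*s*(2*s + 3)*log(3) + 18**s*(-6*s - 9) + 3*18**s*(2*s + 3)*log(3) + 3**s*(2*s + 3)*(s**2 + 2*s + 1)*uppergamma(s, 6))/(6**s*(2*s + 3)*(s**2 + 2*s + 1))
  Re(s) > -3/2

breakpoints 2, 3: one integral from each of the 3 segments
on [0, 2): add ∫ t**(3/2)·t^(s-1) dt
segment 2 to 3 holds t*log(t); add its integral
piece [3, ∞): integrate exp(-2*t) against the kernel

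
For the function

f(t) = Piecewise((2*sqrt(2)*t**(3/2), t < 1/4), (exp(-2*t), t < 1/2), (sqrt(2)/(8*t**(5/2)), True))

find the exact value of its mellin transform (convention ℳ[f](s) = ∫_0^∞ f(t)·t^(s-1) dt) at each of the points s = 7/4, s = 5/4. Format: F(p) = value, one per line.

reversing the common scale on t: t**(3/2) on [0, 1/2); exp(-t) on [1/2, 1); t**(-5/2) on [1, ∞)
f breaks at 1/4, 1/2 into 3 integrals to sum
[0, 1/4) adds the kernel integral of 2*sqrt(2)*t**(3/2)
∫ over [1/4, 1/2) of exp(-2*t)·t^(s-1) joins the sum
between 1/2 and ∞ the integrand is sqrt(2)/(8*t**(5/2))·t^(s-1)

F(7/4) = -2**(1/4)*uppergamma(7/4, 1)/4 + 1/104 + 2**(1/4)*uppergamma(7/4, 1/2)/4 + 2**(1/4)/3
F(5/4) = -2**(3/4)*uppergamma(5/4, 1)/4 + 1/44 + 2**(3/4)*uppergamma(5/4, 1/2)/4 + 2**(3/4)/5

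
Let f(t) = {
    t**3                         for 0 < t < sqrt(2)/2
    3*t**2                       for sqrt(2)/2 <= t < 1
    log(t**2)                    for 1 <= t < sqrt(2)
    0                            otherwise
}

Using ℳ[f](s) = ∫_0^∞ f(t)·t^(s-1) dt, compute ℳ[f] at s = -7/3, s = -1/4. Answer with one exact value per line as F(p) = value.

F(-7/3) = -423/49 - 9*2**(5/6)/98 - 3*2**(5/6)*log(2)/28 + 3*2**(2/3)/4 + 9*2**(1/6)
F(-1/4) = -16*2**(7/8) - 2*2**(7/8)*log(2) - 6*2**(1/8)/7 + 2**(5/8)/11 + 236/7

back out the power substitution: t**(3/2) on [0, 1/2); 3*t on [1/2, 1); log(t) on [1, 2)
along the cuts sqrt(2)/2, 1, ℳ[f](s) splits into 3 integrals
[0, sqrt(2)/2) adds the kernel integral of t**3
between sqrt(2)/2 and 1 the integrand is 3*t**2·t^(s-1)
∫ over [1, sqrt(2)) of log(t**2)·t^(s-1) joins the sum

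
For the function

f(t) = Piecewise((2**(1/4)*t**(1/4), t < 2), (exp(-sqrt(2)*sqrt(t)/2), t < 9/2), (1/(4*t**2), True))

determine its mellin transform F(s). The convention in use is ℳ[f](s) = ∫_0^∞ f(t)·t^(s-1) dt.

(162*2**(2*s)*(s - 2)*(4*s + 1)*uppergamma(2*s, 1) - 162*2**(2*s)*(s - 2)*(4*s + 1)*uppergamma(2*s, 3/2) + 324*2**(2*s + 1/2)*(s - 2) - 9**s*(4*s + 1))/(81*2**s*(s - 2)*(4*s + 1))
  -1/4 < Re(s) < 2

back out the common scale on t: t**(1/4) on [0, 4); exp(-sqrt(t)/2) on [4, 9); t**(-2) on [9, ∞)
the power substitution comes off first: sqrt(t) on [0, 2); exp(-t/2) on [2, 3); t**(-4) on [3, ∞)
f breaks at 2, 9/2 into 3 integrals to sum
over [0, 2), the kernel integral of 2**(1/4)*t**(1/4) enters the sum
the [2, 9/2) slice contributes ∫ exp(-sqrt(2)*sqrt(t)/2)·t^(s-1) dt
segment 9/2 to ∞ holds 1/(4*t**2); add its integral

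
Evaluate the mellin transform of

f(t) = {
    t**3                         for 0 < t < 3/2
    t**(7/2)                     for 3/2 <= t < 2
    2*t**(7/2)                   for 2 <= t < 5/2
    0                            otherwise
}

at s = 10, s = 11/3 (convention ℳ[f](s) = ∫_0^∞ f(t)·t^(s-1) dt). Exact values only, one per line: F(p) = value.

F(10) = -16384*sqrt(2)/27 - 59049*sqrt(6)/8192 + 1594323/106496 + 1220703125*sqrt(10)/110592
F(11/3) = -768*2**(1/6)/43 - 6561*2**(5/6)*3**(1/6)/5504 + 2187*2**(1/3)*3**(2/3)/2560 + 234375*2**(5/6)*5**(1/6)/2752

along the cuts 3/2, 2, ℳ[f](s) splits into 3 integrals
piece [0, 3/2): integrate t**3 against the kernel
on [3/2, 2) integrate f = t**(7/2) against the kernel
for t in [2, 5/2): the term is ∫ 2*t**(7/2)·t^(s-1)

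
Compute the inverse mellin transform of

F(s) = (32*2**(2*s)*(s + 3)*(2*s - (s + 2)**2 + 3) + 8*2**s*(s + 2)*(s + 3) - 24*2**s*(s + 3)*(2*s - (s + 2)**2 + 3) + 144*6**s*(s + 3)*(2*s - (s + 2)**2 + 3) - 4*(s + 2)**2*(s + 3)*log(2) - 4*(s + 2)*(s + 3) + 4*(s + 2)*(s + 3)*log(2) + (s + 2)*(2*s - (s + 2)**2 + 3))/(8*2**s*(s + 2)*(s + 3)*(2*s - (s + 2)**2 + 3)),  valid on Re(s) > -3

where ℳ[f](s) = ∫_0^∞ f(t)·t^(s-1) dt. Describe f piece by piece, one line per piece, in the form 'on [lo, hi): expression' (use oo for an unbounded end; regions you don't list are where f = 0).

reversing the shared t-power: t on [0, 1/2); log(t)/t on [1/2, 1); 3 on [1, 2); …
summing 4 kernel integrals split by 1/2, 1, 2 yields ℳ[f](s)
over [0, 1/2), the kernel integral of t**3 enters the sum
on [1/2, 1) integrate f = t*log(t) against the kernel
on [1, 2) integrate f = 3*t**2 against the kernel
between 2 and 3 the integrand is 2*t**2·t^(s-1)

on [0, 1/2): t**3
on [1/2, 1): t*log(t)
on [1, 2): 3*t**2
on [2, 3): 2*t**2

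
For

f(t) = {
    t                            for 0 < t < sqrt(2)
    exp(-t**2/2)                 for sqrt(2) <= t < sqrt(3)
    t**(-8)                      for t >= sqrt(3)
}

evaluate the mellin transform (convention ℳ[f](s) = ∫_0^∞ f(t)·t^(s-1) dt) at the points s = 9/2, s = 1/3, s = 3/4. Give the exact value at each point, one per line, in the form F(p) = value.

peel off the power substitution: sqrt(t) on [0, 2); exp(-t/2) on [2, 3); t**(-4) on [3, ∞)
linearity at sqrt(2), sqrt(3) turns ℳ[f](s) into 3 summed integrals
[0, sqrt(2)) adds the kernel integral of t
for t in [sqrt(2), sqrt(3)): the term is ∫ exp(-t**2/2)·t^(s-1)
segment sqrt(3) to ∞ holds t**(-8); add its integral

F(9/2) = -2*2**(1/4)*uppergamma(9/4, 3/2) + 2*3**(1/4)/63 + 8*2**(3/4)/11 + 2*2**(1/4)*uppergamma(9/4, 1)
F(1/3) = -2**(1/6)*uppergamma(1/6, 3/2)/2 + 3**(1/6)/621 + 2**(1/6)*uppergamma(1/6, 1)/2 + 3*2**(2/3)/4
F(3/4) = -2**(3/8)*uppergamma(3/8, 3/2)/2 + 4*3**(3/8)/2349 + 2**(3/8)*uppergamma(3/8, 1)/2 + 4*2**(7/8)/7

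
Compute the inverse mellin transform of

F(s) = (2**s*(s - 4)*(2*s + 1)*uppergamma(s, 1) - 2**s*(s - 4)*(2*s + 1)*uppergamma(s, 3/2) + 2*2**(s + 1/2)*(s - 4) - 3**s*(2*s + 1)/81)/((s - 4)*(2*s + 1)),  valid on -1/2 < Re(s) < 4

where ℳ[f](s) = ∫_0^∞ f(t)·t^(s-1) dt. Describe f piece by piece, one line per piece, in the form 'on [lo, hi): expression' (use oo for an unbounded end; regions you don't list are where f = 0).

integrate the 3 segments split at 2, 3, then add the results
piece [0, 2): integrate sqrt(t) against the kernel
segment [2, 3) carries exp(-t/2); integrate it
the [3, ∞) slice contributes ∫ t**(-4)·t^(s-1) dt

on [0, 2): sqrt(t)
on [2, 3): exp(-t/2)
on [3, oo): t**(-4)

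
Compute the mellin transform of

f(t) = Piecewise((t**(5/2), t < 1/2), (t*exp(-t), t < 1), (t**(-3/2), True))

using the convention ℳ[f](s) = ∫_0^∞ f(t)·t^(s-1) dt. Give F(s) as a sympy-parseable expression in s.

(4*2**s*(2*s - 3)*(2*s + 5)*uppergamma(s + 1, 1/2) - 4*2**s*(2*s - 3)*(2*s + 5)*uppergamma(s + 1, 1) - 8*2**s*(2*s + 5) + sqrt(2)*(2*s - 3))/(4*2**s*(2*s - 3)*(2*s + 5))
  -5/2 < Re(s) < 3/2

undo the power substitution: t**(5/4) on [0, 1/4); sqrt(t)*exp(-sqrt(t)) on [1/4, 1); t**(-3/4) on [1, ∞)
undo the shared t-power: t**(3/4) on [0, 1/4); exp(-sqrt(t)) on [1/4, 1); t**(-5/4) on [1, ∞)
strip the power substitution: t**(3/2) on [0, 1/2); exp(-t) on [1/2, 1); t**(-5/2) on [1, ∞)
the 3 pieces separated at 1/2, 1 each add one integral
segment [0, 1/2) carries t**(5/2); integrate it
∫ over [1/2, 1) of t*exp(-t)·t^(s-1) joins the sum
∫ t**(-3/2)·t^(s-1) over [1, ∞)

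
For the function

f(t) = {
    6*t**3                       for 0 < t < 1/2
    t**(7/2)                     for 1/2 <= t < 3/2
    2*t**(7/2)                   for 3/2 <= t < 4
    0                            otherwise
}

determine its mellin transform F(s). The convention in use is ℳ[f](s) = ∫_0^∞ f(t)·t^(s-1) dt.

decompose at 1/2, 3/2; ℳ[f](s) sums the 3 pieces' integrals
over [0, 1/2), the kernel integral of 6*t**3 enters the sum
segment 1/2 to 3/2 holds t**(7/2); add its integral
∫ over [3/2, 4) of 2*t**(7/2)·t^(s-1) joins the sum

2*(-2**(-s - 7/2)*(s + 3) + 3*2**(-s - 3)*(2*s + 7) - (3/2)**(s + 7/2)*(s + 3) + 2*4**(s + 7/2)*(s + 3))/((s + 3)*(2*s + 7))
  Re(s) > -3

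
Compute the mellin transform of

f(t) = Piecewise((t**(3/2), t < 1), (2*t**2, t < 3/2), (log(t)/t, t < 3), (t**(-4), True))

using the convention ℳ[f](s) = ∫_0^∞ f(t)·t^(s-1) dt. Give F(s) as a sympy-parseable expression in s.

(324*2**s*(s - 4)*(s + 2)*(s**2 - 2*s + 1) - 324*2**s*(s - 4)*(2*s + 3)*(s**2 - 2*s + 1) - 108*3**s*s*(s - 4)*(s + 2)*(2*s + 3)*log(3) + 108*3**s*s*(s - 4)*(s + 2)*(2*s + 3)*log(2) - 108*3**s*(s - 4)*(s + 2)*(2*s + 3)*log(2) + 108*3**s*(s - 4)*(s + 2)*(2*s + 3) + 108*3**s*(s - 4)*(s + 2)*(2*s + 3)*log(3) + 729*3**s*(s - 4)*(2*s + 3)*(s**2 - 2*s + 1) + 54*6**s*s*(s - 4)*(s + 2)*(2*s + 3)*log(3) - 54*6**s*(s - 4)*(s + 2)*(2*s + 3)*log(3) - 54*6**s*(s - 4)*(s + 2)*(2*s + 3) - 2*6**s*(s + 2)*(2*s + 3)*(s**2 - 2*s + 1))/(162*2**s*(s - 4)*(s + 2)*(2*s + 3)*(s**2 - 2*s + 1))
  -3/2 < Re(s) < 4

treat the 4 regions marked off by 1, 3/2, 3 separately and sum
∫ t**(3/2)·t^(s-1) over [0, 1)
∫ over [1, 3/2) of 2*t**2·t^(s-1) joins the sum
[3/2, 3) adds the kernel integral of log(t)/t
segment 3 to ∞ holds t**(-4); add its integral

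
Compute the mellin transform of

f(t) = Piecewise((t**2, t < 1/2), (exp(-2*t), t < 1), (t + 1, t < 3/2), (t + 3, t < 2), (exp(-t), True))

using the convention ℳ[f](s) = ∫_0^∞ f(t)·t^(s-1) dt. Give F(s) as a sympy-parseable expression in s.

linearity at 1/2, 1, 3/2, 2 turns ℳ[f](s) into 5 summed integrals
on [0, 1/2) integrate f = t**2 against the kernel
∫ exp(-2*t)·t^(s-1) over [1/2, 1)
for t in [1, 3/2): the term is ∫ (t + 1)·t^(s-1)
between 3/2 and 2 the integrand is (t + 3)·t^(s-1)
over [2, ∞), the kernel integral of exp(-t) enters the sum

(20*2**(2*s)*s*(s + 2) + 12*2**(2*s)*(s + 2) + 4*2**s*s*(s + 1)*(s + 2)*uppergamma(s, 2) - 8*2**s*s*(s + 2) - 4*2**s*(s + 2) - 8*3**s*s*(s + 2) - 8*3**s*(s + 2) + 4*s*(s + 1)*(s + 2)*uppergamma(s, 1) - 4*s*(s + 1)*(s + 2)*uppergamma(s, 2) + s*(s + 1))/(4*2**s*s*(s + 1)*(s + 2))
  Re(s) > -2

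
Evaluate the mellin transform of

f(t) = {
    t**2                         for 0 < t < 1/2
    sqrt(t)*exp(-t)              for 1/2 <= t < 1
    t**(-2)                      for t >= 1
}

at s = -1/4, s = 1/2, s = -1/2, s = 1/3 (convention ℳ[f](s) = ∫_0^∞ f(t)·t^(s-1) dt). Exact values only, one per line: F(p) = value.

strip the shared t-power: t**(3/2) on [0, 1/2); exp(-t) on [1/2, 1); t**(-5/2) on [1, ∞)
treat the 3 regions marked off by 1/2, 1 separately and sum
∫ t**2·t^(s-1) over [0, 1/2)
∫ sqrt(t)*exp(-t)·t^(s-1) over [1/2, 1)
on [1, ∞) integrate f = t**(-2) against the kernel

F(-1/4) = -uppergamma(1/4, 1) + 2**(1/4)/7 + 4/9 + uppergamma(1/4, 1/2)
F(1/2) = -exp(-1) + sqrt(2)/20 + exp(-1/2) + 2/3
F(-1/2) = Ei(-1) + sqrt(2)/6 + 2/5 - Ei(-1/2)
F(1/3) = -uppergamma(5/6, 1) + 3*2**(2/3)/56 + uppergamma(5/6, 1/2) + 3/5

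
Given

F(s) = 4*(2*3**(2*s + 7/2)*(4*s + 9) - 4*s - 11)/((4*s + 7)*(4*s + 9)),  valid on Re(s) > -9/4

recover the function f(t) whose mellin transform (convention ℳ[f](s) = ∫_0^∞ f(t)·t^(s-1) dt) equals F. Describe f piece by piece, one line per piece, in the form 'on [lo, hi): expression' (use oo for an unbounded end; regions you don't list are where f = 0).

the shared t-power comes off first: t**(7/4) on [0, 1); 2*t**(5/4) on [1, 9)
peel off the power substitution: t**(7/2) on [0, 1); 2*t**(5/2) on [1, 3)
invert the shared t-power to get t**(3/2) on [0, 1); 2*sqrt(t) on [1, 3)
linearity at 1 turns ℳ[f](s) into 2 summed integrals
the [0, 1) slice contributes ∫ t**(9/4)·t^(s-1) dt
on [1, 9): add ∫ 2*t**(7/4)·t^(s-1) dt

on [0, 1): t**(9/4)
on [1, 9): 2*t**(7/4)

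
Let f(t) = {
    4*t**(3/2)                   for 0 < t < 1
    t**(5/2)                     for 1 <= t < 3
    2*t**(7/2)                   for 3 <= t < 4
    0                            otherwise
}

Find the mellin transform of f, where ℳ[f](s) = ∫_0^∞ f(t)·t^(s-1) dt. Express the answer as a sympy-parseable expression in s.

breakpoints 1, 3: one integral from each of the 3 segments
on [0, 1): add ∫ 4*t**(3/2)·t^(s-1) dt
piece [1, 3): integrate t**(5/2) against the kernel
the [3, 4) slice contributes ∫ 2*t**(7/2)·t^(s-1) dt

2*(1024*2**(2*s)*s**2 + 4096*2**(2*s)*s + 3840*2**(2*s) - 180*3**(s + 1/2)*s**2 - 684*3**(s + 1/2)*s - 621*3**(s + 1/2) + 12*s**2 + 76*s + 119)/(8*s**3 + 60*s**2 + 142*s + 105)
  Re(s) > -3/2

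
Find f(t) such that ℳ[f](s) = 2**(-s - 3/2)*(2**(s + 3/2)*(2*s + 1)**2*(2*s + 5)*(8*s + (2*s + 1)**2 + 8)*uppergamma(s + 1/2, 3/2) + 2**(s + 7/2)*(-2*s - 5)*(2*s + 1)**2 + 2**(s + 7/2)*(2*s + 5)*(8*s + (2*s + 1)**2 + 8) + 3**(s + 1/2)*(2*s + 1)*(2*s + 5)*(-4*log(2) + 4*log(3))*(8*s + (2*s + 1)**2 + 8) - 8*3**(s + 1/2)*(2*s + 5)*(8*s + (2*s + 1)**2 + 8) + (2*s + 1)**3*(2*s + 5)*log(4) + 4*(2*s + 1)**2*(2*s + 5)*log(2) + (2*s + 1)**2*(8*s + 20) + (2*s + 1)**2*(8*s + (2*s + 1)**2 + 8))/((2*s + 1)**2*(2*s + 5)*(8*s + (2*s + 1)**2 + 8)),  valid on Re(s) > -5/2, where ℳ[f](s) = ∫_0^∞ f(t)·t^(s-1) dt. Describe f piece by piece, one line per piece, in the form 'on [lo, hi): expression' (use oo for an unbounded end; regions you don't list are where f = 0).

reversing the shared t-power: t**2 on [0, 1/2); t*log(t) on [1/2, 1); log(t) on [1, 3/2); …
integrate the 4 segments split at 1/2, 1, 3/2, then add the results
the [0, 1/2) slice contributes ∫ t**(5/2)·t^(s-1) dt
the [1/2, 1) slice contributes ∫ t**(3/2)*log(t)·t^(s-1) dt
for t in [1, 3/2): the term is ∫ sqrt(t)*log(t)·t^(s-1)
on [3/2, ∞) integrate f = sqrt(t)*exp(-t) against the kernel

on [0, 1/2): t**(5/2)
on [1/2, 1): t**(3/2)*log(t)
on [1, 3/2): sqrt(t)*log(t)
on [3/2, oo): sqrt(t)*exp(-t)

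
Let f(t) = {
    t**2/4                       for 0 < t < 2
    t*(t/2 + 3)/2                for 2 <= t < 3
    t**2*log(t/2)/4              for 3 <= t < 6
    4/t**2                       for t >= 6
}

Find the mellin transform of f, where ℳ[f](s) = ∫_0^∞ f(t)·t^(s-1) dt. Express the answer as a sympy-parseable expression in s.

2**s*2**(-s - 1)*(-162*2**(s + 1)*(s - 2)*(s + 1)*(2*s + (s + 1)**2 + 3) - 162*2**(s + 1)*(s - 2)*(2*s + (s + 1)**2 + 3) - 81*3**(s + 1)*(s - 2)*(s + 1)**2*(s + 2)*log(3) + 81*3**(s + 1)*(s - 2)*(s + 1)**2*(s + 2)*log(2) - 81*3**(s + 1)*(s - 2)*(s + 1)*(s + 2)*log(3) + 81*3**(s + 1)*(s - 2)*(s + 1)*(s + 2)*log(2) + 81*3**(s + 1)*(s - 2)*(s + 1)*(s + 2) + 243*3**(s + 1)*(s - 2)*(s + 1)*(2*s + (s + 1)**2 + 3) + 162*3**(s + 1)*(s - 2)*(2*s + (s + 1)**2 + 3) + 162*6**(s + 1)*(s - 2)*(s + 1)**2*(s + 2)*log(3) - 162*6**(s + 1)*(s - 2)*(s + 1)*(s + 2) + 162*6**(s + 1)*(s - 2)*(s + 1)*(s + 2)*log(3) - 2*6**(s + 1)*(s + 1)*(s + 2)*(2*s + (s + 1)**2 + 3))/(54*(s - 2)*(s + 1)*(s + 2)*(2*s + (s + 1)**2 + 3))
  -2 < Re(s) < 2

back out the common scale on t: t**2 on [0, 1); t*(t + 3) on [1, 3/2); t**2*log(t) on [3/2, 3); …
strip the shared t-power: t on [0, 1); t + 3 on [1, 3/2); t*log(t) on [3/2, 3); …
summing 4 kernel integrals split by 2, 3, 6 yields ℳ[f](s)
the [0, 2) slice contributes ∫ t**2/4·t^(s-1) dt
on [2, 3) integrate f = t*(t/2 + 3)/2 against the kernel
[3, 6) adds the kernel integral of t**2*log(t/2)/4
∫ over [6, ∞) of 4/t**2·t^(s-1) joins the sum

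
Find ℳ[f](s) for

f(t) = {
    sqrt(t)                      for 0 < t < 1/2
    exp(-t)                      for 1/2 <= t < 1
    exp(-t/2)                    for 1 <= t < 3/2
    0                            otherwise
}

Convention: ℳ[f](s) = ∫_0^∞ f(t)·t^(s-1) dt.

summing 3 kernel integrals split by 1/2, 1 yields ℳ[f](s)
segment [0, 1/2) carries sqrt(t); integrate it
∫ over [1/2, 1) of exp(-t)·t^(s-1) joins the sum
piece [1, 3/2): integrate exp(-t/2) against the kernel

(2**s*(2*s + 1)*uppergamma(s, 1/2) - 2**s*(2*s + 1)*uppergamma(s, 1) + 4**s*(2*s + 1)*uppergamma(s, 1/2) - 4**s*(2*s + 1)*uppergamma(s, 3/4) + sqrt(2))/(2**s*(2*s + 1))
  Re(s) > -1/2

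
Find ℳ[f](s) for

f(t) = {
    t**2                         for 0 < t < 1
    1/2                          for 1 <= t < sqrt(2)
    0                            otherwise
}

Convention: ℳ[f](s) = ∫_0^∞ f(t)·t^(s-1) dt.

(2**(s/2)*(s + 2) + s - 2)/(2*s*(s + 2))
  Re(s) > -2

invert the power substitution to get t on [0, 1); 1/2 on [1, 2)
split f at 1: ℳ[f](s) collects 2 kernel integrals
for t in [0, 1): the term is ∫ t**2·t^(s-1)
∫ 1/2·t^(s-1) over [1, sqrt(2))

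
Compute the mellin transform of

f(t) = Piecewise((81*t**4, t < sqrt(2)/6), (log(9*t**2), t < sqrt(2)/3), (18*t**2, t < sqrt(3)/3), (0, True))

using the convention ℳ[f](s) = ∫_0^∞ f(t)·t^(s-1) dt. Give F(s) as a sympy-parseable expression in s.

peel off the common scale on t: t**4 on [0, sqrt(2)/2); log(t**2) on [sqrt(2)/2, sqrt(2)); 2*t**2 on [sqrt(2), sqrt(3))
reversing the power substitution: t**2 on [0, 1/2); log(t) on [1/2, 2); 2*t on [2, 3)
integrate the 3 segments split at sqrt(2)/6, sqrt(2)/3, then add the results
segment [0, sqrt(2)/6) carries 81*t**4; integrate it
∫ log(9*t**2)·t^(s-1) over [sqrt(2)/6, sqrt(2)/3)
[sqrt(2)/3, sqrt(3)/3) adds the kernel integral of 18*t**2

(sqrt(2)/6)**s*(-16*2**s*s**2*(s + 4) + 4*2**s*s*(s + 2)*(s + 4)*log(2) - 8*2**s*(s + 2)*(s + 4) + 24*6**(s/2)*s**2*(s + 4) + s**2*(s + 2) + 4*s*(s + 2)*(s + 4)*log(2) + 8*(s + 2)*(s + 4))/(4*s**2*(s + 2)*(s + 4))
  Re(s) > -4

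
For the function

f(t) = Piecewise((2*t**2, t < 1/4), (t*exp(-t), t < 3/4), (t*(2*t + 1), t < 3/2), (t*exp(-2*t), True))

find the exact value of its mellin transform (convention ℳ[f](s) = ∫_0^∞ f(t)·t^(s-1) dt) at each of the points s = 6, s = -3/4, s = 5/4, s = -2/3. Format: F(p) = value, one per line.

invert the shared t-power to get 2*t on [0, 1/4); exp(-t) on [1/4, 3/4); 2*t + 1 on [3/4, 3/2); …
remove the common scale on t first: t on [0, 1/2); exp(-t/2) on [1/2, 3/2); t + 1 on [3/2, 3); …
cuts at 1/4, 3/4, 3/2: linearity sums the 4 kernel integrals
segment [0, 1/4) carries 2*t**2; integrate it
segment [1/4, 3/4) carries t*exp(-t); integrate it
∫ over [3/4, 3/2) of t*(2*t + 1)·t^(s-1) joins the sum
on [3/2, ∞) integrate f = t*exp(-2*t) against the kernel

F(6) = -6243201*exp(-3/4)/4096 + 13977*exp(-3)/128 + 1009711/114688 + 3786745*exp(-1/4)/4096
F(-3/4) = -13*sqrt(2)*3**(1/4)/5 - uppergamma(1/4, 3/4) + 2**(3/4)*uppergamma(1/4, 3)/2 + sqrt(2)/5 + uppergamma(1/4, 1/4) + 16*2**(3/4)*3**(1/4)/5
F(5/4) = -uppergamma(9/4, 3/4) - 53*sqrt(2)*3**(1/4)/208 + sqrt(2)/208 + 2**(3/4)*uppergamma(9/4, 3)/8 + uppergamma(9/4, 1/4) + 20*2**(3/4)*3**(1/4)/13
F(-2/3) = -33*6**(1/3)/16 - uppergamma(1/3, 3/4) + 2**(2/3)*uppergamma(1/3, 3)/2 + 3*2**(1/3)/16 + uppergamma(1/3, 1/4) + 21*12**(1/3)/8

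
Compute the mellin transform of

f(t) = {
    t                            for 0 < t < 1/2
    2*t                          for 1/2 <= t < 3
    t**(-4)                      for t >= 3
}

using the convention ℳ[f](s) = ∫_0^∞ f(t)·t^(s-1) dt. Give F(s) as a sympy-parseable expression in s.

(970*6**s*s - 3890*6**s - 81*s + 324)/(162*2**s*(s**2 - 3*s - 4))
  -1 < Re(s) < 4

treat the 3 regions marked off by 1/2, 3 separately and sum
segment 0 to 1/2 holds t; add its integral
for t in [1/2, 3): the term is ∫ 2*t·t^(s-1)
segment [3, ∞) carries t**(-4); integrate it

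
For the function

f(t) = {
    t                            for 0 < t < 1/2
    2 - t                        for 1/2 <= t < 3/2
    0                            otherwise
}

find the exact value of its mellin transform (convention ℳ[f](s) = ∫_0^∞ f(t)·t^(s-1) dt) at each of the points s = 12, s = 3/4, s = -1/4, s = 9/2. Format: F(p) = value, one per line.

summing 2 kernel integrals split by 1/2 yields ℳ[f](s)
segment [0, 1/2) carries t; integrate it
on [1/2, 3/2): add ∫ (2 - t)·t^(s-1) dt

F(12) = 2125757/319488
F(3/4) = 2**(1/4)*(-22 + 19*3**(3/4))/21
F(-1/4) = 2*2**(1/4)*(14 - 5*3**(3/4))/3
F(9/2) = sqrt(2)*(-26 + 1377*sqrt(3))/3168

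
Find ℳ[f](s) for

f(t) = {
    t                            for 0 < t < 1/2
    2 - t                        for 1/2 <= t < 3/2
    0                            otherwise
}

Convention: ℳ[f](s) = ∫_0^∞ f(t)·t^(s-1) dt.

(3**s*s + 4*3**s - 2*s - 4)/(2*2**s*s*(s + 1))
  Re(s) > -1

linearity at 1/2 turns ℳ[f](s) into 2 summed integrals
∫ t·t^(s-1) over [0, 1/2)
on [1/2, 3/2): add ∫ (2 - t)·t^(s-1) dt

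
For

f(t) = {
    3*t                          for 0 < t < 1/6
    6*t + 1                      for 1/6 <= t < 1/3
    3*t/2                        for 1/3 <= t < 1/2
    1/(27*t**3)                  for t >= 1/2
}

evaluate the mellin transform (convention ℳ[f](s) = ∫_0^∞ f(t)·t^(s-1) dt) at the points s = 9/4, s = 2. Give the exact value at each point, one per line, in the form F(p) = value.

reversing the common scale on t: 3*t/2 on [0, 1/3); 3*t + 1 on [1/3, 2/3); 3*t/4 on [2/3, 1); …
reversing the common scale on t: t on [0, 1/2); 2*t + 1 on [1/2, 1); t/2 on [1, 3/2); …
treat the 4 regions marked off by 1/6, 1/3, 1/2 separately and sum
on [0, 1/6): add ∫ 3*t·t^(s-1) dt
between 1/6 and 1/3 the integrand is (6*t + 1)·t^(s-1)
the [1/3, 1/2) slice contributes ∫ 3*t/2·t^(s-1) dt
piece [1/2, ∞): integrate 1/(27*t**3) against the kernel

F(9/4) = 6**(3/4)*(-70 + 424*2**(1/4) + 659*3**(1/4))/25272
F(2) = 11/48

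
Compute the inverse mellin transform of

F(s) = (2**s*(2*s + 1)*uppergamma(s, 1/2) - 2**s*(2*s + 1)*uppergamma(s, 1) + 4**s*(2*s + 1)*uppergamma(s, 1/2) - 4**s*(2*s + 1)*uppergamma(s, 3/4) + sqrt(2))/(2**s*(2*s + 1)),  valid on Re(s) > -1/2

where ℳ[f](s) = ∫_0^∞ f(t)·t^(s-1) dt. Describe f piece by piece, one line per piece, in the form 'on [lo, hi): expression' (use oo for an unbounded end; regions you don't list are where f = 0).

the 3 pieces separated at 1/2, 1 each add one integral
between 0 and 1/2 the integrand is sqrt(t)·t^(s-1)
on [1/2, 1): add ∫ exp(-t)·t^(s-1) dt
for t in [1, 3/2): the term is ∫ exp(-t/2)·t^(s-1)

on [0, 1/2): sqrt(t)
on [1/2, 1): exp(-t)
on [1, 3/2): exp(-t/2)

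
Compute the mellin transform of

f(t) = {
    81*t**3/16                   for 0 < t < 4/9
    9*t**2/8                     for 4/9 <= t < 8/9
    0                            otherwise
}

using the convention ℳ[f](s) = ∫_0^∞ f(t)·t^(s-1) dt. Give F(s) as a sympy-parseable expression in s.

2*2**(2*s)*(4*2**s*(s + 3) + s + 1)/(9*3**(2*s)*(s + 2)*(s + 3))
  Re(s) > -3

back out the common scale on t: 3*t**3/2 on [0, 2/3); t**2/2 on [2/3, 4/3)
reversing the shared t-power: 3*t/2 on [0, 2/3); 1/2 on [2/3, 4/3)
undo the common scale on t: t on [0, 1); 1/2 on [1, 2)
summing 2 kernel integrals split by 4/9 yields ℳ[f](s)
[0, 4/9) adds the kernel integral of 81*t**3/16
over [4/9, 8/9), the kernel integral of 9*t**2/8 enters the sum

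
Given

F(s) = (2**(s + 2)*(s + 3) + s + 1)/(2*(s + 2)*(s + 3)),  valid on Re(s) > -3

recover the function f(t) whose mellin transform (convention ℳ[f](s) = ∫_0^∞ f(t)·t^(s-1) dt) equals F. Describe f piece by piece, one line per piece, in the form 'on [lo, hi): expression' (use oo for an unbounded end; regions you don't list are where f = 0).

on [0, 1): t**3
on [1, 2): t**2/2

strip the shared t-power: t**2 on [0, 1); t/2 on [1, 2)
invert the shared t-power to get t on [0, 1); 1/2 on [1, 2)
split f at 1: ℳ[f](s) collects 2 kernel integrals
piece [0, 1): integrate t**3 against the kernel
on [1, 2) integrate f = t**2/2 against the kernel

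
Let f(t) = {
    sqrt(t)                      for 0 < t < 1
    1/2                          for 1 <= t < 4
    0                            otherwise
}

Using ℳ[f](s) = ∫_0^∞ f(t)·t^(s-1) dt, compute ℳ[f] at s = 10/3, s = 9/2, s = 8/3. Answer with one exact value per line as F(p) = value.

the power substitution comes off first: t on [0, 1); 1/2 on [1, 2)
integrate the 2 segments split at 1, then add the results
over [0, 1), the kernel integral of sqrt(t) enters the sum
between 1 and 4 the integrand is 1/2·t^(s-1)

F(10/3) = 51/460 + 48*2**(2/3)/5
F(9/2) = 2564/45
F(8/3) = 39/304 + 6*2**(1/3)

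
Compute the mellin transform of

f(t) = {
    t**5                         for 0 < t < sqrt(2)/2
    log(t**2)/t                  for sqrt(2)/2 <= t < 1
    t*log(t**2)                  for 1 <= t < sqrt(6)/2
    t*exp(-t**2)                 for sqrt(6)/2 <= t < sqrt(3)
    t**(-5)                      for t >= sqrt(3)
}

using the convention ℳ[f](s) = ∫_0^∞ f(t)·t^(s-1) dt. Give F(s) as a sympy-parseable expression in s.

peel off the shared t-power: t**4 on [0, sqrt(2)/2); log(t**2)/t**2 on [sqrt(2)/2, 1); log(t**2) on [1, sqrt(6)/2); …
back out the power substitution: t**2 on [0, 1/2); log(t)/t on [1/2, 1); log(t) on [1, 3/2); …
decompose at sqrt(2)/2, 1, sqrt(6)/2, sqrt(3); ℳ[f](s) sums the 5 pieces' integrals
on [0, sqrt(2)/2) integrate f = t**5 against the kernel
∫ log(t**2)/t·t^(s-1) over [sqrt(2)/2, 1)
on [1, sqrt(6)/2) integrate f = t*log(t**2) against the kernel
∫ over [sqrt(6)/2, sqrt(3)) of t*exp(-t**2)·t^(s-1) joins the sum
[sqrt(3), ∞) adds the kernel integral of t**(-5)

2**(-s/2 - 1/2)*(27*2**(s/2 + 1/2)*(-s + (s + 1)**2/4)*(s/2 - 5/2)*(s/2 + 5/2)*(s + 1)**2*uppergamma(s/2 + 1/2, 3/2) - 27*2**(s/2 + 1/2)*(-s + (s + 1)**2/4)*(s/2 - 5/2)*(s/2 + 5/2)*(s + 1)**2*uppergamma(s/2 + 1/2, 3) + 108*2**(s/2 + 1/2)*(-s + (s + 1)**2/4)*(s/2 - 5/2)*(s/2 + 5/2) - 27*2**(s/2 + 1/2)*(s/2 - 5/2)*(s/2 + 5/2)*(s + 1)**2 - 54*3**(s/2 + 1/2)*(-s + (s + 1)**2/4)*(s/2 - 5/2)*(s/2 + 5/2)*(s + 1)*log(2) + 54*3**(s/2 + 1/2)*(-s + (s + 1)**2/4)*(s/2 - 5/2)*(s/2 + 5/2)*(s + 1)*log(3) - 108*3**(s/2 + 1/2)*(-s + (s + 1)**2/4)*(s/2 - 5/2)*(s/2 + 5/2) - 6**(s/2 + 1/2)*(-s + (s + 1)**2/4)*(s/2 + 5/2)*(s + 1)**2 + 27*(-s + (s + 1)**2/4)*(s/2 - 5/2)*(s + 1)**2/4 + 27*(s/2 - 5/2)*(s/2 + 5/2)*(s + 1)**3*log(2) - 54*(s/2 - 5/2)*(s/2 + 5/2)*(s + 1)**2*log(2) + 54*(s/2 - 5/2)*(s/2 + 5/2)*(s + 1)**2)/(54*(-s + (s + 1)**2/4)*(s/2 - 5/2)*(s/2 + 5/2)*(s + 1)**2)
  -5 < Re(s) < 5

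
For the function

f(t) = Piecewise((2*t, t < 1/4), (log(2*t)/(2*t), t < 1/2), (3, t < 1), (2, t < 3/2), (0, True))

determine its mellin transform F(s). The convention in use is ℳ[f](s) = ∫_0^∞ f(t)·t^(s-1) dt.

(2*2**(2*s)*(s + 1)*(s**2 - 2*s + 1) - 2*2**s*s*(s + 1) - 6*2**s*(s + 1)*(s**2 - 2*s + 1) + 4*6**s*(s + 1)*(s**2 - 2*s + 1) + 4*s**2*(s + 1)*log(2) - 4*s*(s + 1)*log(2) + 4*s*(s + 1) + s*(s**2 - 2*s + 1))/(2*2**(2*s)*s*(s + 1)*(s**2 - 2*s + 1))
  Re(s) > -1

invert the common scale on t to get t on [0, 1/2); log(t)/t on [1/2, 1); 3 on [1, 2); …
linearity at 1/4, 1/2, 1 turns ℳ[f](s) into 4 summed integrals
segment 0 to 1/4 holds 2*t; add its integral
∫ over [1/4, 1/2) of log(2*t)/(2*t)·t^(s-1) joins the sum
over [1/2, 1), the kernel integral of 3 enters the sum
[1, 3/2) adds the kernel integral of 2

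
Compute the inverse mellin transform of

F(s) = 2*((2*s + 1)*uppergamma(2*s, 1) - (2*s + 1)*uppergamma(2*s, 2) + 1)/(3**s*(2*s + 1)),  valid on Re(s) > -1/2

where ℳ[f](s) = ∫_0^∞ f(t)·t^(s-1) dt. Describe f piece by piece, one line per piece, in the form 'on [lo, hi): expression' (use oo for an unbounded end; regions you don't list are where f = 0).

remove the common scale on t first: sqrt(t) on [0, 1); exp(-sqrt(t)) on [1, 4)
peel off the power substitution: t on [0, 1); exp(-t) on [1, 2)
split f at 1/3: ℳ[f](s) collects 2 kernel integrals
∫ over [0, 1/3) of sqrt(3)*sqrt(t)·t^(s-1) joins the sum
segment 1/3 to 4/3 holds exp(-sqrt(3)*sqrt(t)); add its integral

on [0, 1/3): sqrt(3)*sqrt(t)
on [1/3, 4/3): exp(-sqrt(3)*sqrt(t))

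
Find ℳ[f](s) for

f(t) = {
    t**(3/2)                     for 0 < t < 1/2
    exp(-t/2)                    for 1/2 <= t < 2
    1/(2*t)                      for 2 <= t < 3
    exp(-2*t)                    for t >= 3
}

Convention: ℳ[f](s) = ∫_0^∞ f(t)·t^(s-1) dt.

summing 4 kernel integrals split by 1/2, 2, 3 yields ℳ[f](s)
for t in [0, 1/2): the term is ∫ t**(3/2)·t^(s-1)
between 1/2 and 2 the integrand is exp(-t/2)·t^(s-1)
for t in [2, 3): the term is ∫ 1/(2*t)·t^(s-1)
between 3 and ∞ the integrand is exp(-2*t)·t^(s-1)

(12*24**s*(s - 1)*(2*s + 3)*uppergamma(s, 1/4) - 12*24**s*(s - 1)*(2*s + 3)*uppergamma(s, 1) - 3*24**s*(2*s + 3) + 2*36**s*(2*s + 3) + 12*6**s*(s - 1)*(2*s + 3)*uppergamma(s, 6) + 6*sqrt(2)*6**s*(s - 1))/(12*12**s*(s - 1)*(2*s + 3))
  Re(s) > -3/2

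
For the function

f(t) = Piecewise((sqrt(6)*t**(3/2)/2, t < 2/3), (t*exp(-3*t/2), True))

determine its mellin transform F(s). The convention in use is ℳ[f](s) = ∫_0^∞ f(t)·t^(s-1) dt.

(2/3)**(s + 1)*((2*s + 3)*uppergamma(s + 1, 1) + 2)/(2*s + 3)
  Re(s) > -3/2

back out the shared t-power: sqrt(6)*sqrt(t)/2 on [0, 2/3); exp(-3*t/2) on [2/3, ∞)
remove the common scale on t first: sqrt(t) on [0, 1); exp(-t) on [1, ∞)
decompose at 2/3; ℳ[f](s) sums the 2 pieces' integrals
∫ over [0, 2/3) of sqrt(6)*t**(3/2)/2·t^(s-1) joins the sum
for t in [2/3, ∞): the term is ∫ t*exp(-3*t/2)·t^(s-1)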